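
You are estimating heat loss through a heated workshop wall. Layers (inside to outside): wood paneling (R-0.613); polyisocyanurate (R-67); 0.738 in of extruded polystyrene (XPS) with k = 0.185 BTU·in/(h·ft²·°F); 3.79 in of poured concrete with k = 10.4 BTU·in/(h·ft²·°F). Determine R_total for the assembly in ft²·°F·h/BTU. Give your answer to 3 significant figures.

72.0 ft²·°F·h/BTU

0.738/0.185 = 3.989
3.79/10.4 = 0.3644
R_total = 0.613 + 67 + 3.989 + 0.3644 = 71.97 ft²·°F·h/BTU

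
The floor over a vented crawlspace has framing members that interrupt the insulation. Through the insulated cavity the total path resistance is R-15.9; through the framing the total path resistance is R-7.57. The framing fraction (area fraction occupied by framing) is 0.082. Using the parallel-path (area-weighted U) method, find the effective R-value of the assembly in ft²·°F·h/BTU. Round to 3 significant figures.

U_eff = 0.918/15.9 + 0.082/7.57 = 0.05774 + 0.01083 = 0.06857
R_eff = 1/U_eff = 14.58 ft²·°F·h/BTU

14.6 ft²·°F·h/BTU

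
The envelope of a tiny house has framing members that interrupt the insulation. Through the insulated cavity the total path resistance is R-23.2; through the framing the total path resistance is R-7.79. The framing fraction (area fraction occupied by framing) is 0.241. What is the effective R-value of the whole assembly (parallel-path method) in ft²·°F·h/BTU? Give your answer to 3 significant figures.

15.7 ft²·°F·h/BTU

U_eff = 0.759/23.2 + 0.241/7.79 = 0.03272 + 0.03094 = 0.06365
R_eff = 1/U_eff = 15.71 ft²·°F·h/BTU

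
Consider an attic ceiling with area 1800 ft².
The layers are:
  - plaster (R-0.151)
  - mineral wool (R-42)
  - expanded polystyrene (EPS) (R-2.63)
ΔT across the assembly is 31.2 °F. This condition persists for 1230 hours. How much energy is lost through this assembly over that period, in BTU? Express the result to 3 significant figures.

R_total = 0.151 + 42 + 2.63 = 44.78 ft²·°F·h/BTU
Q = 1800 × 31.2 / 44.78 = 1254 BTU/h
E = 1254 × 1230 = 1543000 BTU

1540000 BTU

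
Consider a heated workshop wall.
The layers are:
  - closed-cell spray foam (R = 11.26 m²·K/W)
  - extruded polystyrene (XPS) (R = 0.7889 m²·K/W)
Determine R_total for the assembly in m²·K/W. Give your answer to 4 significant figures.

R_total = 11.26 + 0.7889 = 12.049 m²·K/W

12.05 m²·K/W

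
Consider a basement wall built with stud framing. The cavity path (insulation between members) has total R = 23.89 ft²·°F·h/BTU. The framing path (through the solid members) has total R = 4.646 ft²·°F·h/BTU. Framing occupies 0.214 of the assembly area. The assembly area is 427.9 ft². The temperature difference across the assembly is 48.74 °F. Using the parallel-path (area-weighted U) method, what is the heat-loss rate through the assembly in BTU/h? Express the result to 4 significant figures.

1647 BTU/h

U_eff = 0.786/23.89 + 0.214/4.646 = 0.032901 + 0.046061 = 0.078962
R_eff = 1/U_eff = 12.664 ft²·°F·h/BTU
Q = 427.9 × 48.74 / 12.664 = 1646.8 BTU/h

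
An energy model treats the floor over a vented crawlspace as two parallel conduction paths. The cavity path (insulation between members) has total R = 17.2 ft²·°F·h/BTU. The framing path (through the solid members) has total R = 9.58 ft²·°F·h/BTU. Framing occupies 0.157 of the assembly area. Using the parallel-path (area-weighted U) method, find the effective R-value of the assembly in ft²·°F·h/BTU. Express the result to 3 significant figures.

U_eff = 0.843/17.2 + 0.157/9.58 = 0.04901 + 0.01639 = 0.0654
R_eff = 1/U_eff = 15.29 ft²·°F·h/BTU

15.3 ft²·°F·h/BTU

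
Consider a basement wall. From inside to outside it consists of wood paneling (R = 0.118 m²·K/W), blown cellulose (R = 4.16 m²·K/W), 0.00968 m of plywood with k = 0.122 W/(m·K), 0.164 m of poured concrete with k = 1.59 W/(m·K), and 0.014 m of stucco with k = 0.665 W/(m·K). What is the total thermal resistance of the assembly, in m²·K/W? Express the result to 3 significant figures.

4.48 m²·K/W

0.00968/0.122 = 0.07934
0.164/1.59 = 0.1031
0.014/0.665 = 0.02105
R_total = 0.118 + 4.16 + 0.07934 + 0.1031 + 0.02105 = 4.482 m²·K/W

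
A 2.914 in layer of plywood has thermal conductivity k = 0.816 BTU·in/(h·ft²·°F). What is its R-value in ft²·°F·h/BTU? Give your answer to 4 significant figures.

3.571 ft²·°F·h/BTU

R = L/k = 2.914/0.816 = 3.5711 ft²·°F·h/BTU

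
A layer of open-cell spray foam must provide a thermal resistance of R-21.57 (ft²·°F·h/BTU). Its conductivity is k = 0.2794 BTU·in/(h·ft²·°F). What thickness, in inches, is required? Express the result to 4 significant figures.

6.027 in

L = R × k = 21.57 × 0.2794 = 6.0267 in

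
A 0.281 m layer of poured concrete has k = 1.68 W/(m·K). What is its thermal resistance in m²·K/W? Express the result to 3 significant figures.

0.167 m²·K/W

R = L/k = 0.281/1.68 = 0.1673 m²·K/W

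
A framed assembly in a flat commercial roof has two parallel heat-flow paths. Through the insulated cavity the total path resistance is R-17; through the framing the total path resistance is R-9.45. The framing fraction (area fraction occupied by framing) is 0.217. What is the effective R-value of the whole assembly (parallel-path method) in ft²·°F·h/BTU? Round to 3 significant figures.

14.5 ft²·°F·h/BTU

U_eff = 0.783/17 + 0.217/9.45 = 0.04606 + 0.02296 = 0.06902
R_eff = 1/U_eff = 14.49 ft²·°F·h/BTU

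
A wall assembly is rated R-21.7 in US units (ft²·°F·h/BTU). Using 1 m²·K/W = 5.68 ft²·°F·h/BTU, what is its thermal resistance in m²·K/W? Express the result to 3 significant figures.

R_SI = 21.7/5.68 = 3.82

3.82 m²·K/W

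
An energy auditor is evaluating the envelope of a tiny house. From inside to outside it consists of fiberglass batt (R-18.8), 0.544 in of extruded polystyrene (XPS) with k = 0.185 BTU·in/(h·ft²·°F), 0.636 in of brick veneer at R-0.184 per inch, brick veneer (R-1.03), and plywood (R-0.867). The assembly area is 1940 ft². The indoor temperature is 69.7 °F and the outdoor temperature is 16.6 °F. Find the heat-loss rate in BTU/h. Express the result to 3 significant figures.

0.544/0.185 = 2.941
0.636 × 0.184 = 0.117
R_total = 18.8 + 2.941 + 0.117 + 1.03 + 0.867 = 23.75 ft²·°F·h/BTU
Q = A·ΔT/R = 1940 × (69.7 − 16.6) / 23.75 = 4337 BTU/h

4340 BTU/h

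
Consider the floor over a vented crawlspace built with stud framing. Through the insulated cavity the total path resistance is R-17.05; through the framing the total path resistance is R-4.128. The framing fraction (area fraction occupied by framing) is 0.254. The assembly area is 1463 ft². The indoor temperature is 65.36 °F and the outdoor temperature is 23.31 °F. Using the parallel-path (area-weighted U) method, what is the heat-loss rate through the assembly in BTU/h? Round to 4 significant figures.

U_eff = 0.746/17.05 + 0.254/4.128 = 0.043754 + 0.061531 = 0.10528
R_eff = 1/U_eff = 9.4981 ft²·°F·h/BTU
Q = 1463 × (65.36 − 23.31) / 9.4981 = 6477 BTU/h

6477 BTU/h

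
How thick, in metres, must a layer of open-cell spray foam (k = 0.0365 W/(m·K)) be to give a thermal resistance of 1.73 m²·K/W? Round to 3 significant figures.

0.0631 m

L = R·k = 1.73 × 0.0365 = 0.06314 m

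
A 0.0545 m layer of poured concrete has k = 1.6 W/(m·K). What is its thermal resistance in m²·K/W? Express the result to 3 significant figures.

R = L/k = 0.0545/1.6 = 0.03406 m²·K/W

0.0341 m²·K/W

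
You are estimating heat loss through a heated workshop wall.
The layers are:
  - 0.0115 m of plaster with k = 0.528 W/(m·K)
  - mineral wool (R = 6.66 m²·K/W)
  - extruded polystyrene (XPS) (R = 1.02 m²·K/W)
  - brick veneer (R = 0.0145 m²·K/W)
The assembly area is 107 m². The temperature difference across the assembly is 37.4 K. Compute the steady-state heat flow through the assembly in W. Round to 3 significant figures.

0.0115/0.528 = 0.02178
R_total = 0.02178 + 6.66 + 1.02 + 0.0145 = 7.716 m²·K/W
Q = A·ΔT/R = 107 × 37.4 / 7.716 = 518.6 W

519 W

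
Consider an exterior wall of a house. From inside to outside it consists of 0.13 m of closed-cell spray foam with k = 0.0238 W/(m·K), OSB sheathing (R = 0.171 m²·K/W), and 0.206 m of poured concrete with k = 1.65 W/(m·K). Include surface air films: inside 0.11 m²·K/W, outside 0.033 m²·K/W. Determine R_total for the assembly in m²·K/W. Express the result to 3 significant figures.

0.13/0.0238 = 5.462
0.206/1.65 = 0.1248
R_total = 0.11 + 5.462 + 0.171 + 0.1248 + 0.033 = 5.901 m²·K/W

5.90 m²·K/W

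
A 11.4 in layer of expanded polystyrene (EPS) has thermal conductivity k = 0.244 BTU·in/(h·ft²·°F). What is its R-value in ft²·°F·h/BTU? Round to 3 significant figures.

46.7 ft²·°F·h/BTU

R = L/k = 11.4/0.244 = 46.72 ft²·°F·h/BTU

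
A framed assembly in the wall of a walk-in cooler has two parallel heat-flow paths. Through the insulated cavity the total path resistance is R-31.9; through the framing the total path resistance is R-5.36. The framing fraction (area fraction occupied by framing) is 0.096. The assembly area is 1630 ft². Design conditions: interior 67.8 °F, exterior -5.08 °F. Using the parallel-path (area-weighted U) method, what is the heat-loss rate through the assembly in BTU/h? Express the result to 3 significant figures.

U_eff = 0.904/31.9 + 0.096/5.36 = 0.02834 + 0.01791 = 0.04625
R_eff = 1/U_eff = 21.62 ft²·°F·h/BTU
Q = 1630 × (67.8 − (-5.08)) / 21.62 = 5494 BTU/h

5490 BTU/h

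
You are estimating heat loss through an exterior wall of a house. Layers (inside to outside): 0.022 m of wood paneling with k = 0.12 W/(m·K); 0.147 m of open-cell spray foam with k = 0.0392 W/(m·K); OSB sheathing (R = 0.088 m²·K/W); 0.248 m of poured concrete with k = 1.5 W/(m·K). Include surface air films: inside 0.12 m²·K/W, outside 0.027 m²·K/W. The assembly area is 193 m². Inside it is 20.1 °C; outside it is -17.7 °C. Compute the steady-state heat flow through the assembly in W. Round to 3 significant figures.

0.022/0.12 = 0.1833
0.147/0.0392 = 3.75
0.248/1.5 = 0.1653
R_total = 0.12 + 0.1833 + 3.75 + 0.088 + 0.1653 + 0.027 = 4.334 m²·K/W
Q = A·ΔT/R = 193 × (20.1 − (-17.7)) / 4.334 = 1683 W

1680 W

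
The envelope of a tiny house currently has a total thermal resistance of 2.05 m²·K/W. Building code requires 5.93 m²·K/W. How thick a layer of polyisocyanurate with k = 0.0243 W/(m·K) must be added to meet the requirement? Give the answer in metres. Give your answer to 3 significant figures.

ΔR = 5.93 − 2.05 = 3.88 m²·K/W
L = ΔR × k = 3.88 × 0.0243 = 0.09428 m

0.0943 m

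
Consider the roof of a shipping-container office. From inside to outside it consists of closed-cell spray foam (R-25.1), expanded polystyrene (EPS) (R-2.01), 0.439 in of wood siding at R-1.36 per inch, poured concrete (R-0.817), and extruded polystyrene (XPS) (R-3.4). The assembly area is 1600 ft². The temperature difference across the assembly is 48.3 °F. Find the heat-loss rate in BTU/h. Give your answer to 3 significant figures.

2420 BTU/h

0.439 × 1.36 = 0.597
R_total = 25.1 + 2.01 + 0.597 + 0.817 + 3.4 = 31.92 ft²·°F·h/BTU
Q = A·ΔT/R = 1600 × 48.3 / 31.92 = 2421 BTU/h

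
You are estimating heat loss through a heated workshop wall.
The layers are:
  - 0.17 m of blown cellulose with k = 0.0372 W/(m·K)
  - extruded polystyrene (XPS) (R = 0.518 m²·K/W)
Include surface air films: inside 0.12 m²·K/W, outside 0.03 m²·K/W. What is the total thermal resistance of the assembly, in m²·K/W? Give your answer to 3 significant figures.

5.24 m²·K/W

0.17/0.0372 = 4.57
R_total = 0.12 + 4.57 + 0.518 + 0.03 = 5.238 m²·K/W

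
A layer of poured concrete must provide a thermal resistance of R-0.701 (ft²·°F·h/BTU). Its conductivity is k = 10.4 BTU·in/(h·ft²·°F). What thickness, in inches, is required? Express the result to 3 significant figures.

L = R × k = 0.701 × 10.4 = 7.29 in

7.29 in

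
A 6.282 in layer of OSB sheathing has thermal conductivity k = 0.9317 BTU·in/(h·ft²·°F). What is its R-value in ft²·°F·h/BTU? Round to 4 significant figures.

6.743 ft²·°F·h/BTU

R = L/k = 6.282/0.9317 = 6.7425 ft²·°F·h/BTU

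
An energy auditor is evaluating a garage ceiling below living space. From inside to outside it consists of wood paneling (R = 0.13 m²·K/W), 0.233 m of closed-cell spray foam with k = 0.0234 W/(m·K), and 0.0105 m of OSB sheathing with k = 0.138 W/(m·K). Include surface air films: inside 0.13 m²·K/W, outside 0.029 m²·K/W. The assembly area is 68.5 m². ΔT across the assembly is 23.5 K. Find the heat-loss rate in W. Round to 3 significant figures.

156 W

0.233/0.0234 = 9.957
0.0105/0.138 = 0.07609
R_total = 0.13 + 0.13 + 9.957 + 0.07609 + 0.029 = 10.32 m²·K/W
Q = A·ΔT/R = 68.5 × 23.5 / 10.32 = 155.9 W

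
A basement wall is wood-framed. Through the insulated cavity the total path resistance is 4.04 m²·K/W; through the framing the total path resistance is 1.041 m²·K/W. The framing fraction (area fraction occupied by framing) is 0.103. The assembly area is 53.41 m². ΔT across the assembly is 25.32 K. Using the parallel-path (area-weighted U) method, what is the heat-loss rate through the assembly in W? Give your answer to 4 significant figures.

U_eff = 0.897/4.04 + 0.103/1.041 = 0.22203 + 0.098943 = 0.32097
R_eff = 1/U_eff = 3.1155 m²·K/W
Q = 53.41 × 25.32 / 3.1155 = 434.07 W

434.1 W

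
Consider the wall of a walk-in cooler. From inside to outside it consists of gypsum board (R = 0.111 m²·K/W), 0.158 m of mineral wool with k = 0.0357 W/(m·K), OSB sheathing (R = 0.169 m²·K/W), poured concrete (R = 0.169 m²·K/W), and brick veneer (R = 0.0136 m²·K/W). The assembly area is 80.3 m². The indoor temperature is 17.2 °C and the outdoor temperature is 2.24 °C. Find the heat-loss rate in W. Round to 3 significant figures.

246 W

0.158/0.0357 = 4.426
R_total = 0.111 + 4.426 + 0.169 + 0.169 + 0.0136 = 4.888 m²·K/W
Q = A·ΔT/R = 80.3 × (17.2 − 2.24) / 4.888 = 245.7 W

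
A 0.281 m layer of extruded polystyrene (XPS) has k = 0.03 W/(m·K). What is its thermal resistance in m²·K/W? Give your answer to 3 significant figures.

9.37 m²·K/W

R = L/k = 0.281/0.03 = 9.367 m²·K/W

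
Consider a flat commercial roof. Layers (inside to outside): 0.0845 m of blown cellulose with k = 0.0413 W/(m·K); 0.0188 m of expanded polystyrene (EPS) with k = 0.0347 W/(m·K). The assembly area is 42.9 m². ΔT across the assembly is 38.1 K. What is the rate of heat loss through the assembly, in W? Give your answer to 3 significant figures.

632 W

0.0845/0.0413 = 2.046
0.0188/0.0347 = 0.5418
R_total = 2.046 + 0.5418 = 2.588 m²·K/W
Q = A·ΔT/R = 42.9 × 38.1 / 2.588 = 631.6 W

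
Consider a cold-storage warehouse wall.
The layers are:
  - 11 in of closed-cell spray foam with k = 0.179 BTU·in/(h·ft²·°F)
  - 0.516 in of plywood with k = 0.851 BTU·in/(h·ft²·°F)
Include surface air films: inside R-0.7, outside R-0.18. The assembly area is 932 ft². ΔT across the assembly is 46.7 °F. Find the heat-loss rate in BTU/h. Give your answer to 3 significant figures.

11/0.179 = 61.45
0.516/0.851 = 0.6063
R_total = 0.7 + 61.45 + 0.6063 + 0.18 = 62.94 ft²·°F·h/BTU
Q = A·ΔT/R = 932 × 46.7 / 62.94 = 691.5 BTU/h

692 BTU/h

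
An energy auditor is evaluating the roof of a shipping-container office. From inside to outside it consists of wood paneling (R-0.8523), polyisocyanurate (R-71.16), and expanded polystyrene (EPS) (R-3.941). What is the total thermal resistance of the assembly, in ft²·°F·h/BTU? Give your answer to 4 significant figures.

R_total = 0.8523 + 71.16 + 3.941 = 75.953 ft²·°F·h/BTU

75.95 ft²·°F·h/BTU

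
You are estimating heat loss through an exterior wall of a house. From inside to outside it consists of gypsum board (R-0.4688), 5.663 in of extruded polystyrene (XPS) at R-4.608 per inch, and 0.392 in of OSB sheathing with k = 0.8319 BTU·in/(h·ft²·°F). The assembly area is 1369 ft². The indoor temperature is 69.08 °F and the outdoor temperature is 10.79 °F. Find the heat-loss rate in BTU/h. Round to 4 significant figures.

5.663 × 4.608 = 26.095
0.392/0.8319 = 0.47121
R_total = 0.4688 + 26.095 + 0.47121 = 27.035 ft²·°F·h/BTU
Q = A·ΔT/R = 1369 × (69.08 − 10.79) / 27.035 = 2951.7 BTU/h

2952 BTU/h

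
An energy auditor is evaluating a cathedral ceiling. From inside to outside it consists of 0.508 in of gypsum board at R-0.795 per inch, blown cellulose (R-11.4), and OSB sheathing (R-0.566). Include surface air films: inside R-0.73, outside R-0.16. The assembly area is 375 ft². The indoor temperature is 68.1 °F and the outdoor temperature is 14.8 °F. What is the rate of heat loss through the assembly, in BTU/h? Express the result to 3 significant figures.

1510 BTU/h

0.508 × 0.795 = 0.4039
R_total = 0.73 + 0.4039 + 11.4 + 0.566 + 0.16 = 13.26 ft²·°F·h/BTU
Q = A·ΔT/R = 375 × (68.1 − 14.8) / 13.26 = 1507 BTU/h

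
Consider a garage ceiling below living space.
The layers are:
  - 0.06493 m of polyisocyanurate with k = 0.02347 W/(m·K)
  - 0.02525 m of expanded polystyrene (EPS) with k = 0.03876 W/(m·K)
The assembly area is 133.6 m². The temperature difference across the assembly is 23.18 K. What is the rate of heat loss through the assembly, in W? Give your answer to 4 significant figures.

906.1 W

0.06493/0.02347 = 2.7665
0.02525/0.03876 = 0.65144
R_total = 2.7665 + 0.65144 = 3.418 m²·K/W
Q = A·ΔT/R = 133.6 × 23.18 / 3.418 = 906.05 W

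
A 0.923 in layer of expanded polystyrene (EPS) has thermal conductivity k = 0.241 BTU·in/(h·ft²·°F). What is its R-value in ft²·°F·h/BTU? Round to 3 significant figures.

3.83 ft²·°F·h/BTU

R = L/k = 0.923/0.241 = 3.83 ft²·°F·h/BTU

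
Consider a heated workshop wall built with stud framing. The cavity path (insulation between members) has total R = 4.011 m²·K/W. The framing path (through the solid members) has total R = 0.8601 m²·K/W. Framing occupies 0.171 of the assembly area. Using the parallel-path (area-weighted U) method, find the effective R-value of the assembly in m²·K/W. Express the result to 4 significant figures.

2.466 m²·K/W

U_eff = 0.829/4.011 + 0.171/0.8601 = 0.20668 + 0.19881 = 0.4055
R_eff = 1/U_eff = 2.4661 m²·K/W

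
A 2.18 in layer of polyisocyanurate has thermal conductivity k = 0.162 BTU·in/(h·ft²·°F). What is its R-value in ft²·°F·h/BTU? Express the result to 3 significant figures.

R = L/k = 2.18/0.162 = 13.46 ft²·°F·h/BTU

13.5 ft²·°F·h/BTU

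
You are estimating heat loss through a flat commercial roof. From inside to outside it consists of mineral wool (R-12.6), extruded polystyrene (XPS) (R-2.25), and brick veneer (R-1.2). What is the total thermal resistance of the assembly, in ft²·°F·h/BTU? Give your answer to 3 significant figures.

R_total = 12.6 + 2.25 + 1.2 = 16.05 ft²·°F·h/BTU

16.1 ft²·°F·h/BTU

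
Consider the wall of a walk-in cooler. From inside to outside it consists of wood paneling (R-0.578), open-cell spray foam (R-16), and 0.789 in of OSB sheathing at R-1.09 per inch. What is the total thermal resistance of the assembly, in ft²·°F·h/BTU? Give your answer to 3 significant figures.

17.4 ft²·°F·h/BTU

0.789 × 1.09 = 0.86
R_total = 0.578 + 16 + 0.86 = 17.44 ft²·°F·h/BTU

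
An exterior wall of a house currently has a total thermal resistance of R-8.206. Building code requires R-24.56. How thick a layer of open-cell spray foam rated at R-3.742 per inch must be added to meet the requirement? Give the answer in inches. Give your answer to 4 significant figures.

ΔR = 24.56 − 8.206 = 16.354 ft²·°F·h/BTU
L = ΔR / (R/in) = 16.354/3.742 = 4.3704 in

4.370 in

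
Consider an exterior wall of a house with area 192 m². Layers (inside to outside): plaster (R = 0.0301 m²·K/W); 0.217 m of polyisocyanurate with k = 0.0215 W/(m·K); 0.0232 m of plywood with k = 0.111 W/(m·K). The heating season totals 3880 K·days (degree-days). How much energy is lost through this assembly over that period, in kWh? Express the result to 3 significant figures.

1730 kWh

0.217/0.0215 = 10.09
0.0232/0.111 = 0.209
R_total = 0.0301 + 10.09 + 0.209 = 10.33 m²·K/W
E = A × HDD × 24 / R / 1000 = 192 × 3880 × 24 / 10.33 / 1000 = 1730 kWh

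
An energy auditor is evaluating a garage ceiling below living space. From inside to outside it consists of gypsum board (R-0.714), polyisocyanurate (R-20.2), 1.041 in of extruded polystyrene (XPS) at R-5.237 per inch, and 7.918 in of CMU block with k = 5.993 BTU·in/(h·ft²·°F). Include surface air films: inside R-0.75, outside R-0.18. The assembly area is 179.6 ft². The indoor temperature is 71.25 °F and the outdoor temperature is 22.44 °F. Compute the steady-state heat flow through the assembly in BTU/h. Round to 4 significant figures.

1.041 × 5.237 = 5.4517
7.918/5.993 = 1.3212
R_total = 0.75 + 0.714 + 20.2 + 5.4517 + 1.3212 + 0.18 = 28.617 ft²·°F·h/BTU
Q = A·ΔT/R = 179.6 × (71.25 − 22.44) / 28.617 = 306.33 BTU/h

306.3 BTU/h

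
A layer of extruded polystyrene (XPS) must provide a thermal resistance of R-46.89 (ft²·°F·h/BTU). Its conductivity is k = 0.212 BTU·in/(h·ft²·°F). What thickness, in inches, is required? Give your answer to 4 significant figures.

9.941 in

L = R × k = 46.89 × 0.212 = 9.9407 in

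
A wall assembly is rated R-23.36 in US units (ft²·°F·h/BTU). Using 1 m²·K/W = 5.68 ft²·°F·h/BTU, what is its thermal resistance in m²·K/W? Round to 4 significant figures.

R_SI = 23.36/5.68 = 4.1127

4.113 m²·K/W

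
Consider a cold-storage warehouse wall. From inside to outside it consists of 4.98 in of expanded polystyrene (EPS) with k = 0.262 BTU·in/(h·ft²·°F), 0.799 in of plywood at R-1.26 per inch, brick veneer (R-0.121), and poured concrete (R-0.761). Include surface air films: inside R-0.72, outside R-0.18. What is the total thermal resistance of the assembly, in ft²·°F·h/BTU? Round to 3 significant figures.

4.98/0.262 = 19.01
0.799 × 1.26 = 1.007
R_total = 0.72 + 19.01 + 1.007 + 0.121 + 0.761 + 0.18 = 21.8 ft²·°F·h/BTU

21.8 ft²·°F·h/BTU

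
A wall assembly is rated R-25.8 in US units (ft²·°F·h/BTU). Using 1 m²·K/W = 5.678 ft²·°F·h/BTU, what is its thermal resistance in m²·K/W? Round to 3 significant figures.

4.54 m²·K/W

R_SI = 25.8/5.678 = 4.544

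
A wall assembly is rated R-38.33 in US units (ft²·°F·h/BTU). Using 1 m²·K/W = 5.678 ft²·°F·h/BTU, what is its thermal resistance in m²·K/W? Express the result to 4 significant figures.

R_SI = 38.33/5.678 = 6.7506

6.751 m²·K/W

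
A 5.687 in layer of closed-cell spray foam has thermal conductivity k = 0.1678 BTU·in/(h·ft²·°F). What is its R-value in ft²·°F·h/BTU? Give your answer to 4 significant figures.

R = L/k = 5.687/0.1678 = 33.892 ft²·°F·h/BTU

33.89 ft²·°F·h/BTU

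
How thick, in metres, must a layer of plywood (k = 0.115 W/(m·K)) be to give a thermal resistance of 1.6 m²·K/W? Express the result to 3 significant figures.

L = R·k = 1.6 × 0.115 = 0.184 m

0.184 m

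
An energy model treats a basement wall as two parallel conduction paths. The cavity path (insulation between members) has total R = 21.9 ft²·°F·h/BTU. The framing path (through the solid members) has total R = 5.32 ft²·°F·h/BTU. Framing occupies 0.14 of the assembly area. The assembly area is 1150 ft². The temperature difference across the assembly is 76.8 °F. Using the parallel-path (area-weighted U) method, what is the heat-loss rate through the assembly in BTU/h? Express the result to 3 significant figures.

U_eff = 0.86/21.9 + 0.14/5.32 = 0.03927 + 0.02632 = 0.06559
R_eff = 1/U_eff = 15.25 ft²·°F·h/BTU
Q = 1150 × 76.8 / 15.25 = 5792 BTU/h

5790 BTU/h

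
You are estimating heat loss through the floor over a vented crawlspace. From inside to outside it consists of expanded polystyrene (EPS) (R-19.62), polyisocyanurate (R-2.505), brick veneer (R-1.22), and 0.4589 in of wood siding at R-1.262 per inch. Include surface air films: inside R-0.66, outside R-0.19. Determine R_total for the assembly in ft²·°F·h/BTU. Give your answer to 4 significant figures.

0.4589 × 1.262 = 0.57913
R_total = 0.66 + 19.62 + 2.505 + 1.22 + 0.57913 + 0.19 = 24.774 ft²·°F·h/BTU

24.77 ft²·°F·h/BTU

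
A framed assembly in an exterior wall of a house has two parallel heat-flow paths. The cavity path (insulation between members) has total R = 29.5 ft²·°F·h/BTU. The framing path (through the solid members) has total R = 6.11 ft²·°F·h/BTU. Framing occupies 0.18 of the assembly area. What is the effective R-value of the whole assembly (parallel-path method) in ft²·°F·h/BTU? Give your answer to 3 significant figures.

17.5 ft²·°F·h/BTU

U_eff = 0.82/29.5 + 0.18/6.11 = 0.0278 + 0.02946 = 0.05726
R_eff = 1/U_eff = 17.47 ft²·°F·h/BTU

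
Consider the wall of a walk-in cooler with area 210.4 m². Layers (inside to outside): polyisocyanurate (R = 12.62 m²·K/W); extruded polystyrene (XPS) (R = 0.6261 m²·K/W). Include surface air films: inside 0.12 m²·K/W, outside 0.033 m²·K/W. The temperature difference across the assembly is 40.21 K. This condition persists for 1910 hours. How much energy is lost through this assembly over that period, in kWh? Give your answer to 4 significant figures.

1206 kWh

R_total = 0.12 + 12.62 + 0.6261 + 0.033 = 13.399 m²·K/W
Q = 210.4 × 40.21 / 13.399 = 631.4 W
E = 631.4 W × 1910 h / 1000 = 1206 kWh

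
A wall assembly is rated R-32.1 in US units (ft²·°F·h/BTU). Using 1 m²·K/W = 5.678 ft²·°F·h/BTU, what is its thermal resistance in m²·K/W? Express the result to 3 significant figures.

R_SI = 32.1/5.678 = 5.653

5.65 m²·K/W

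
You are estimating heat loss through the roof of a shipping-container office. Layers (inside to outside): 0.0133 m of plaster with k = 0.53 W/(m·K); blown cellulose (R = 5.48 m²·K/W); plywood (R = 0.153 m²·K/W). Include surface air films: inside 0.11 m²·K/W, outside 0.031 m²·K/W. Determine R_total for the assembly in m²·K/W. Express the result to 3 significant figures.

0.0133/0.53 = 0.02509
R_total = 0.11 + 0.02509 + 5.48 + 0.153 + 0.031 = 5.799 m²·K/W

5.80 m²·K/W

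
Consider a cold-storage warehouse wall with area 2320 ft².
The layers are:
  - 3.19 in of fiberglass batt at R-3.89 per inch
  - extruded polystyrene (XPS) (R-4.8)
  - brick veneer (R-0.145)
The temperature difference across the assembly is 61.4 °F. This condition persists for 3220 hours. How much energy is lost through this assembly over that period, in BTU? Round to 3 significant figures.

3.19 × 3.89 = 12.41
R_total = 12.41 + 4.8 + 0.145 = 17.35 ft²·°F·h/BTU
Q = 2320 × 61.4 / 17.35 = 8208 BTU/h
E = 8208 × 3220 = 26430000 BTU

26400000 BTU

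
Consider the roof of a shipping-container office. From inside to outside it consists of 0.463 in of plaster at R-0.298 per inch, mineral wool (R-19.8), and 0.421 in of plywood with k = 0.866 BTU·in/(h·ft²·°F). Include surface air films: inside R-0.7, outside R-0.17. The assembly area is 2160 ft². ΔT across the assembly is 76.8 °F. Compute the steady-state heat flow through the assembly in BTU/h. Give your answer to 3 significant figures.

0.463 × 0.298 = 0.138
0.421/0.866 = 0.4861
R_total = 0.7 + 0.138 + 19.8 + 0.4861 + 0.17 = 21.29 ft²·°F·h/BTU
Q = A·ΔT/R = 2160 × 76.8 / 21.29 = 7790 BTU/h

7790 BTU/h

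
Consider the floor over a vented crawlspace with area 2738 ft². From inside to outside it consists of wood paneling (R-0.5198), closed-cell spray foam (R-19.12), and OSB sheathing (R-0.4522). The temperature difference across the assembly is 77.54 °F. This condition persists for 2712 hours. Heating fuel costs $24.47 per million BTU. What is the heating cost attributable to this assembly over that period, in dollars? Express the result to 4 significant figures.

701.2 dollars

R_total = 0.5198 + 19.12 + 0.4522 = 20.092 ft²·°F·h/BTU
Q = 2738 × 77.54 / 20.092 = 10567 BTU/h
E = 10567 × 2712 = 28657000 BTU
Cost = 28657000/10⁶ × 24.47 = $701.23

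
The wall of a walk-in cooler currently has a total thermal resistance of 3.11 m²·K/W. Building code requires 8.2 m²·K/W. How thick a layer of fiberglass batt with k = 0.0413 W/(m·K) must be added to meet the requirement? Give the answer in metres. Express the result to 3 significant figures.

ΔR = 8.2 − 3.11 = 5.09 m²·K/W
L = ΔR × k = 5.09 × 0.0413 = 0.2102 m

0.210 m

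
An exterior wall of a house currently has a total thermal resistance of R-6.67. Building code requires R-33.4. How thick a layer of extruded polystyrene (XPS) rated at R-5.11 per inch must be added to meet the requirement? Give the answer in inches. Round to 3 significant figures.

5.23 in

ΔR = 33.4 − 6.67 = 26.73 ft²·°F·h/BTU
L = ΔR / (R/in) = 26.73/5.11 = 5.231 in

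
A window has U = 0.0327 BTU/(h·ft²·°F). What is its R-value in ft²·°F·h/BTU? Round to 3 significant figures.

R = 1/U = 1/0.0327 = 30.58

30.6 ft²·°F·h/BTU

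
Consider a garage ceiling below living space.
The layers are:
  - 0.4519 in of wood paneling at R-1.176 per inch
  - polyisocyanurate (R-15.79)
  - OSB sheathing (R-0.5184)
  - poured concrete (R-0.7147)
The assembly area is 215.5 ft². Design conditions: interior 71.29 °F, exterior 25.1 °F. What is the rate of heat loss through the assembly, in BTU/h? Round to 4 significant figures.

0.4519 × 1.176 = 0.53143
R_total = 0.53143 + 15.79 + 0.5184 + 0.7147 = 17.555 ft²·°F·h/BTU
Q = A·ΔT/R = 215.5 × (71.29 − 25.1) / 17.555 = 567.03 BTU/h

567.0 BTU/h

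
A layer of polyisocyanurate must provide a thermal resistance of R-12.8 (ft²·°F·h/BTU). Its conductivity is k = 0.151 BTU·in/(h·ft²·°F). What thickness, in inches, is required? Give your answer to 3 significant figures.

L = R × k = 12.8 × 0.151 = 1.933 in

1.93 in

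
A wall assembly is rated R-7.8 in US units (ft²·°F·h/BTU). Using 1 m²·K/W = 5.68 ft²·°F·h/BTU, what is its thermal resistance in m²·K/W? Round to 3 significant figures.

R_SI = 7.8/5.68 = 1.373

1.37 m²·K/W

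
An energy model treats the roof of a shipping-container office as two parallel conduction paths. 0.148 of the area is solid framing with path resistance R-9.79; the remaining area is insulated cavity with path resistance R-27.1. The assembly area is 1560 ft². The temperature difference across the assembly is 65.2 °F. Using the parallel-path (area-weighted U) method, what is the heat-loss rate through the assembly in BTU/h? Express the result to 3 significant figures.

4740 BTU/h

U_eff = 0.852/27.1 + 0.148/9.79 = 0.03144 + 0.01512 = 0.04656
R_eff = 1/U_eff = 21.48 ft²·°F·h/BTU
Q = 1560 × 65.2 / 21.48 = 4735 BTU/h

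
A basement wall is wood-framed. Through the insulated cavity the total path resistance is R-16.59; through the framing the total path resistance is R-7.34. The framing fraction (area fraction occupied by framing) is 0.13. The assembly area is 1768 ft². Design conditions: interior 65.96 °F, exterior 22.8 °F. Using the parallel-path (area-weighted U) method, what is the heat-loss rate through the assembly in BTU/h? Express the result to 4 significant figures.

5353 BTU/h

U_eff = 0.87/16.59 + 0.13/7.34 = 0.052441 + 0.017711 = 0.070152
R_eff = 1/U_eff = 14.255 ft²·°F·h/BTU
Q = 1768 × (65.96 − 22.8) / 14.255 = 5353.1 BTU/h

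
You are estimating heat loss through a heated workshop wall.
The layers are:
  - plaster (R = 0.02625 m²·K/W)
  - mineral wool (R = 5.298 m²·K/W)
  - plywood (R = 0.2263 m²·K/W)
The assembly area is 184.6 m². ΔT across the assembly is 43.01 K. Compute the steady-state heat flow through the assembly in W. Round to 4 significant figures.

1430 W

R_total = 0.02625 + 5.298 + 0.2263 = 5.5506 m²·K/W
Q = A·ΔT/R = 184.6 × 43.01 / 5.5506 = 1430.4 W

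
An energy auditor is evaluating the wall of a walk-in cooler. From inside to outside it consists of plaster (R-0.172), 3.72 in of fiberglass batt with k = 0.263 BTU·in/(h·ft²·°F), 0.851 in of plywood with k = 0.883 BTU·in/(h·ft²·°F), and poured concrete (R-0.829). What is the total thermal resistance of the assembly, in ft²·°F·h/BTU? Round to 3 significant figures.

16.1 ft²·°F·h/BTU

3.72/0.263 = 14.14
0.851/0.883 = 0.9638
R_total = 0.172 + 14.14 + 0.9638 + 0.829 = 16.11 ft²·°F·h/BTU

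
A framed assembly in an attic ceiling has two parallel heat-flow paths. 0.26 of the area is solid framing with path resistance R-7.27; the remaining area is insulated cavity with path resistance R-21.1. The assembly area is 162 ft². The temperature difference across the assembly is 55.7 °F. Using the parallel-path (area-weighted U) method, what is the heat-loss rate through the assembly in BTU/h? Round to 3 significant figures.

U_eff = 0.74/21.1 + 0.26/7.27 = 0.03507 + 0.03576 = 0.07083
R_eff = 1/U_eff = 14.12 ft²·°F·h/BTU
Q = 162 × 55.7 / 14.12 = 639.2 BTU/h

639 BTU/h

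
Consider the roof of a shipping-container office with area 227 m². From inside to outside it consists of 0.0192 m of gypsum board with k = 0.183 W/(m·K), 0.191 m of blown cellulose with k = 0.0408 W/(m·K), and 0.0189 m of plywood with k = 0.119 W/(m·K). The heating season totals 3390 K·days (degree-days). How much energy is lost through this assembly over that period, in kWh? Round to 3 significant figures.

0.0192/0.183 = 0.1049
0.191/0.0408 = 4.681
0.0189/0.119 = 0.1588
R_total = 0.1049 + 4.681 + 0.1588 = 4.945 m²·K/W
E = A × HDD × 24 / R / 1000 = 227 × 3390 × 24 / 4.945 / 1000 = 3735 kWh

3730 kWh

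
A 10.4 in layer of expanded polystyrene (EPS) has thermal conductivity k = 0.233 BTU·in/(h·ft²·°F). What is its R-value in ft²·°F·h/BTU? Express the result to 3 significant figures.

44.6 ft²·°F·h/BTU

R = L/k = 10.4/0.233 = 44.64 ft²·°F·h/BTU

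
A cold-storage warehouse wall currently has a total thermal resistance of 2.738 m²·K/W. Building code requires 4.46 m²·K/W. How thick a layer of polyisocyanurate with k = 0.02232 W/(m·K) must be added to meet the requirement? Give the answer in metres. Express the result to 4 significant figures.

0.03844 m

ΔR = 4.46 − 2.738 = 1.722 m²·K/W
L = ΔR × k = 1.722 × 0.02232 = 0.038435 m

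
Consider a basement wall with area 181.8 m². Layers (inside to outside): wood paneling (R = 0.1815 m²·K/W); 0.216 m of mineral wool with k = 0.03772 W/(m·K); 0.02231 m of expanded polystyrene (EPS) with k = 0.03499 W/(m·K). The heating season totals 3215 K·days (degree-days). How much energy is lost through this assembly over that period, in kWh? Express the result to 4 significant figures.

2143 kWh

0.216/0.03772 = 5.7264
0.02231/0.03499 = 0.63761
R_total = 0.1815 + 5.7264 + 0.63761 = 6.5455 m²·K/W
E = A × HDD × 24 / R / 1000 = 181.8 × 3215 × 24 / 6.5455 / 1000 = 2143.1 kWh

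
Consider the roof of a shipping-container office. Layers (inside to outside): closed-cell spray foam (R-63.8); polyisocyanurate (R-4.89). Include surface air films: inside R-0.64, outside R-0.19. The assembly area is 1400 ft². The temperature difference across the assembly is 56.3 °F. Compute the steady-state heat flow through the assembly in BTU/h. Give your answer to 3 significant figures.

R_total = 0.64 + 63.8 + 4.89 + 0.19 = 69.52 ft²·°F·h/BTU
Q = A·ΔT/R = 1400 × 56.3 / 69.52 = 1134 BTU/h

1130 BTU/h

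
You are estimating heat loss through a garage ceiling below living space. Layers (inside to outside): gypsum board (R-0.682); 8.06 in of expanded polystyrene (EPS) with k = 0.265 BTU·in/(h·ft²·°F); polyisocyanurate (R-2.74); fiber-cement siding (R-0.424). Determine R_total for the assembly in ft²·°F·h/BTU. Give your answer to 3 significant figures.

8.06/0.265 = 30.42
R_total = 0.682 + 30.42 + 2.74 + 0.424 = 34.26 ft²·°F·h/BTU

34.3 ft²·°F·h/BTU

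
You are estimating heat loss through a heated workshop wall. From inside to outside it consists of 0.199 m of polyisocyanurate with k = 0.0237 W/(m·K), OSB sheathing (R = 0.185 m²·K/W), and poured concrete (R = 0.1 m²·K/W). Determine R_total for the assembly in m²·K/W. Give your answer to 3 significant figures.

0.199/0.0237 = 8.397
R_total = 8.397 + 0.185 + 0.1 = 8.682 m²·K/W

8.68 m²·K/W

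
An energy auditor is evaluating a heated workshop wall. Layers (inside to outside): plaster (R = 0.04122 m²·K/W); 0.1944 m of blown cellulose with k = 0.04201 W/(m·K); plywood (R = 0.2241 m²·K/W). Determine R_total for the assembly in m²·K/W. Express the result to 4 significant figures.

4.893 m²·K/W

0.1944/0.04201 = 4.6275
R_total = 0.04122 + 4.6275 + 0.2241 = 4.8928 m²·K/W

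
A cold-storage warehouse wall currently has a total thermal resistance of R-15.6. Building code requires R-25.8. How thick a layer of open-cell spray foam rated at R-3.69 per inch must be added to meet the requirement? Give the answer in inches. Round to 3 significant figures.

2.76 in

ΔR = 25.8 − 15.6 = 10.2 ft²·°F·h/BTU
L = ΔR / (R/in) = 10.2/3.69 = 2.764 in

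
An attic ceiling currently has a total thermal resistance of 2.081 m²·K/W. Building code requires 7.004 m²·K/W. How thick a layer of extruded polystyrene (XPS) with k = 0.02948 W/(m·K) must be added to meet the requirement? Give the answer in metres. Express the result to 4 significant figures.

0.1451 m

ΔR = 7.004 − 2.081 = 4.923 m²·K/W
L = ΔR × k = 4.923 × 0.02948 = 0.14513 m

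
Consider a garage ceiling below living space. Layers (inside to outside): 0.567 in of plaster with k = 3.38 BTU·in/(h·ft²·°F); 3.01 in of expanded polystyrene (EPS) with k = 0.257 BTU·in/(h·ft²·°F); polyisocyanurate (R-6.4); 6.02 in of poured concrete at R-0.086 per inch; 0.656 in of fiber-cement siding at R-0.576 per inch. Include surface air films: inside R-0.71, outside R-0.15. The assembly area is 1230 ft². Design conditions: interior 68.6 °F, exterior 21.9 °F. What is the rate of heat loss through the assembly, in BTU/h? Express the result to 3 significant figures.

0.567/3.38 = 0.1678
3.01/0.257 = 11.71
6.02 × 0.086 = 0.5177
0.656 × 0.576 = 0.3779
R_total = 0.71 + 0.1678 + 11.71 + 6.4 + 0.5177 + 0.3779 + 0.15 = 20.04 ft²·°F·h/BTU
Q = A·ΔT/R = 1230 × (68.6 − 21.9) / 20.04 = 2867 BTU/h

2870 BTU/h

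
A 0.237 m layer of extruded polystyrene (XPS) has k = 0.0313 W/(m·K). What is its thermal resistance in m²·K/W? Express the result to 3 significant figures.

7.57 m²·K/W

R = L/k = 0.237/0.0313 = 7.572 m²·K/W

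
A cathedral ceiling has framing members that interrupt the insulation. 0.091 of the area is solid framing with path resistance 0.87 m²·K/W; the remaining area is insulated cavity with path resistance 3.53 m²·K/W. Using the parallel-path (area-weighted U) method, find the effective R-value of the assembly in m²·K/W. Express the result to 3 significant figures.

2.76 m²·K/W

U_eff = 0.909/3.53 + 0.091/0.87 = 0.2575 + 0.1046 = 0.3621
R_eff = 1/U_eff = 2.762 m²·K/W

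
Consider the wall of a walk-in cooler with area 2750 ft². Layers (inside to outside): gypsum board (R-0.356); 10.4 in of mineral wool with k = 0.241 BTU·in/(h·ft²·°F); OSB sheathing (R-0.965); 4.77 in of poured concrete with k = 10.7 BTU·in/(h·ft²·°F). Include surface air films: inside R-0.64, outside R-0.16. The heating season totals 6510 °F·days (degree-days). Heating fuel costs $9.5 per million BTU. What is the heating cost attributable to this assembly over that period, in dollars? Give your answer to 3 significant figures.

89.3 dollars

10.4/0.241 = 43.15
4.77/10.7 = 0.4458
R_total = 0.64 + 0.356 + 43.15 + 0.965 + 0.4458 + 0.16 = 45.72 ft²·°F·h/BTU
E = A × HDD × 24 / R = 2750 × 6510 × 24 / 45.72 = 9398000 BTU
Cost = 9398000/10⁶ × 9.5 = $89.28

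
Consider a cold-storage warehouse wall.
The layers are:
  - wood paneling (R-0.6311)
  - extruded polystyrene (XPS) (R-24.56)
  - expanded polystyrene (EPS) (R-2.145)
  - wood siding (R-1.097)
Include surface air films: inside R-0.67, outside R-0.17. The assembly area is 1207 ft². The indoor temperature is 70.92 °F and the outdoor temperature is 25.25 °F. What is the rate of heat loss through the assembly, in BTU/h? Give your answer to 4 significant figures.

1883 BTU/h

R_total = 0.67 + 0.6311 + 24.56 + 2.145 + 1.097 + 0.17 = 29.273 ft²·°F·h/BTU
Q = A·ΔT/R = 1207 × (70.92 − 25.25) / 29.273 = 1883.1 BTU/h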